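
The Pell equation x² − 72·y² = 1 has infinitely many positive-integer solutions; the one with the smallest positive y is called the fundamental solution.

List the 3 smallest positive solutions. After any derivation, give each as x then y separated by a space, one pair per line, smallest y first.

17 2
577 68
19601 2310

√72 → a₀=8, period (2,16); ℓ=2 even so k=1
i=0: a=8 ⇒ p=8, q=1
i=1: a=2 ⇒ p=17, q=2
fundamental: x₁=17, y₁=2  (since 289 − 72·4 = 1)
n=2: (17,2)∘(17,2) = (17·17+72·2·2, 17·2+2·17) = (577,68)
n=3: (577,68)∘(17,2) = (17·577+72·2·68, 17·68+2·577) = (19601,2310)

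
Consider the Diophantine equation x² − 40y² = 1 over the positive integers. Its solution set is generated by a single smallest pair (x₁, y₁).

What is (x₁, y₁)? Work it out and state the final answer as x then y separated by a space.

19 3

[6; 3,12] for √40; ℓ=2 ⇒ convergent index 1
i=0: a=6 ⇒ p=6, q=1
i=1: a=3 ⇒ p=19, q=3
fundamental: x₁=19, y₁=3  (since 361 − 40·9 = 1)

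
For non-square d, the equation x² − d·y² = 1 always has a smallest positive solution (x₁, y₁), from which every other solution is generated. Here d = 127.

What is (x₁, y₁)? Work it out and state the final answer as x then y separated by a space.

4730624 419775

d=127: √d = [11; 3,1,2,2,7,11,7,2,2,1,3,22] (ℓ=12, even), read p_11/q_11
k=0  a_k=11  p_k/q_k = 11/1
k=1  a_k=3  p_k/q_k = 34/3
…
k=4  a_k=2  p_k/q_k = 293/26
…
k=7  a_k=7  p_k/q_k = 171701/15236
k=8  a_k=2  p_k/q_k = 367620/32621
k=9  a_k=2  p_k/q_k = 906941/80478
k=10  a_k=1  p_k/q_k = 1274561/113099
k=11  a_k=3  p_k/q_k = 4730624/419775
→ (4730624, 419775).  Check: 4730624²=22378803429376, 127·419775²=22378803429375, difference 1.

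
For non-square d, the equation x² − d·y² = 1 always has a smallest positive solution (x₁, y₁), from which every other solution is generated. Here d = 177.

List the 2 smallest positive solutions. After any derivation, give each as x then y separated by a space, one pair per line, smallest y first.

√177 → a₀=13, period (3,3,2,8,2,3,3,26); ℓ=8 even so k=7
a_0=13:  p_0=13·1+0=13,  q_0=13·0+1=1
a_1=3:  p_1=3·13+1=40,  q_1=3·1+0=3
…
a_4=8:  p_4=8·306+133=2581,  q_4=8·23+10=194
…
a_6=3:  p_6=3·5468+2581=18985,  q_6=3·411+194=1427
a_7=3:  p_7=3·18985+5468=62423,  q_7=3·1427+411=4692
fundamental: x₁=62423, y₁=4692  (since 3896630929 − 177·22014864 = 1)
(62423+4692√177)^2 = 7793261857 + 585777432√177

62423 4692
7793261857 585777432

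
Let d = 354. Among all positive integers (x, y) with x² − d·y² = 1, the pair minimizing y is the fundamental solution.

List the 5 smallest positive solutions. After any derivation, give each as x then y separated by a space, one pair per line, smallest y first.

√354 = [18; 1,4,2,2,18,2,2,4,1,36, …], period ℓ=10 (even) → k=9
a_0=18:  p_0=18·1+0=18,  q_0=18·0+1=1
a_1=1:  p_1=1·18+1=19,  q_1=1·1+0=1
…
a_8=4:  p_8=4·47771+19210=210294,  q_8=4·2539+1021=11177
a_9=1:  p_9=1·210294+47771=258065,  q_9=1·11177+2539=13716
→ (258065, 13716).  Check: 258065²=66597544225, 354·13716²=66597544224, difference 1.
(x_2, y_2) = (258065·258065 + 354·13716·13716, 258065·13716 + 13716·258065) = (133195088449, 7079239080)
(x_3, y_3) = (258065·133195088449 + 354·13716·7079239080, 258065·7079239080 + 13716·133195088449) = (68745981000924305, 3653807666346684)
(x_4, y_4) = (258065·68745981000924305 + 354·13716·3653807666346684, 258065·3653807666346684 + 13716·68745981000924305) = (35481863173873866451201, 1885839750824434773840)
(x_5, y_5) = (258065·35481863173873866451201 + 354·13716·1885839750824434773840, 258065·1885839750824434773840 + 13716·35481863173873866451201) = (18313254039862772710457447825, 973338470589361712155692516)

258065 13716
133195088449 7079239080
68745981000924305 3653807666346684
35481863173873866451201 1885839750824434773840
18313254039862772710457447825 973338470589361712155692516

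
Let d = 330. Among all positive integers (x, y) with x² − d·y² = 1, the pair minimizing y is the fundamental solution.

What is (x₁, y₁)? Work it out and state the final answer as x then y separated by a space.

109 6

√330 → a₀=18, period (6,36); ℓ=2 even so k=1
k=0  a_k=18  p_k/q_k = 18/1
k=1  a_k=6  p_k/q_k = 109/6
→ (109, 6).  Check: 109²=11881, 330·6²=11880, difference 1.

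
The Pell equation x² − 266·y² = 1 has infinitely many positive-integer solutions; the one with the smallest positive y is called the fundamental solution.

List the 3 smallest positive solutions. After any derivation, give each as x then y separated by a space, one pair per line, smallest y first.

[16; 3,4,3,32] for √266; ℓ=4 ⇒ convergent index 3
step 0: (16, 1)  from 16·(1,0) + (0,1)
…
step 2: (212, 13)  from 4·(49,3) + (16,1)
step 3: (685, 42)  from 3·(212,13) + (49,3)
→ (685, 42).  Check: 685²=469225, 266·42²=469224, difference 1.
n=2: (685,42)∘(685,42) = (685·685+266·42·42, 685·42+42·685) = (938449,57540)
n=3: (938449,57540)∘(685,42) = (685·938449+266·42·57540, 685·57540+42·938449) = (1285674445,78829758)

685 42
938449 57540
1285674445 78829758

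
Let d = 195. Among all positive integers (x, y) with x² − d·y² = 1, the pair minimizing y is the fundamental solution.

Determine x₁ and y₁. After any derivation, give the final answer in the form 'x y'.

14 1

√195 → a₀=13, period (1,26); ℓ=2 even so k=1
k=0  a_k=13  p_k/q_k = 13/1
k=1  a_k=1  p_k/q_k = 14/1
fundamental: x₁=14, y₁=1  (since 196 − 195·1 = 1)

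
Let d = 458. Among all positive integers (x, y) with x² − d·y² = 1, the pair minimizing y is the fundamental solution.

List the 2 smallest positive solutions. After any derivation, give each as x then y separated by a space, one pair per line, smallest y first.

[21; 2,2,42] for √458; ℓ=3 ⇒ convergent index 5
a_0=21:  p_0=21·1+0=21,  q_0=21·0+1=1
a_1=2:  p_1=2·21+1=43,  q_1=2·1+0=2
…
a_3=42:  p_3=42·107+43=4537,  q_3=42·5+2=212
a_4=2:  p_4=2·4537+107=9181,  q_4=2·212+5=429
a_5=2:  p_5=2·9181+4537=22899,  q_5=2·429+212=1070
(x₁, y₁) = (22899, 1070);  22899² − 458·1070² = 1 ✓
k=2:  x_2 = 22899·22899+458·1070·1070 = 1048728401,  y_2 = 22899·1070+1070·22899 = 49003860

22899 1070
1048728401 49003860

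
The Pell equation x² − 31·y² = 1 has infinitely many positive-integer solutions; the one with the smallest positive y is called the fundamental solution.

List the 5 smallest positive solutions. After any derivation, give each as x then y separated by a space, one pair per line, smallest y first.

1520 273
4620799 829920
14047227440 2522956527
42703566796801 7669787012160
129818829015047600 23316149994009873

[5; 1,1,3,5,3,1,1,10] for √31; ℓ=8 ⇒ convergent index 7
step 0: (5, 1)  from 5·(1,0) + (0,1)
step 1: (6, 1)  from 1·(5,1) + (1,0)
…
step 4: (206, 37)  from 5·(39,7) + (11,2)
…
step 6: (863, 155)  from 1·(657,118) + (206,37)
step 7: (1520, 273)  from 1·(863,155) + (657,118)
→ (1520, 273).  Check: 1520²=2310400, 31·273²=2310399, difference 1.
n=2: (1520,273)∘(1520,273) = (1520·1520+31·273·273, 1520·273+273·1520) = (4620799,829920)
n=3: (4620799,829920)∘(1520,273) = (1520·4620799+31·273·829920, 1520·829920+273·4620799) = (14047227440,2522956527)
n=4: (14047227440,2522956527)∘(1520,273) = (1520·14047227440+31·273·2522956527, 1520·2522956527+273·14047227440) = (42703566796801,7669787012160)
n=5: (42703566796801,7669787012160)∘(1520,273) = (1520·42703566796801+31·273·7669787012160, 1520·7669787012160+273·42703566796801) = (129818829015047600,23316149994009873)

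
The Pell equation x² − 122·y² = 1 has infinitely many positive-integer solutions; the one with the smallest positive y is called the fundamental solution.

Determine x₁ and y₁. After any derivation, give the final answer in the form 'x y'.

d=122: √d = [11; 22] (ℓ=1, odd), read p_1/q_1
i=0: a=11 ⇒ p=11, q=1
i=1: a=22 ⇒ p=243, q=22
→ (243, 22).  Check: 243²=59049, 122·22²=59048, difference 1.

243 22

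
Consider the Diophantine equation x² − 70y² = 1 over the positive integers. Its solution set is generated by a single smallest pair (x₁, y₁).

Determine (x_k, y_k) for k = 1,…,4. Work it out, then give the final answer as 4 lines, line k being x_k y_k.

[8; 2,1,2,1,2,16] for √70; ℓ=6 ⇒ convergent index 5
i=0: a=8 ⇒ p=8, q=1
i=1: a=2 ⇒ p=17, q=2
i=2: a=1 ⇒ p=25, q=3
i=3: a=2 ⇒ p=67, q=8
i=4: a=1 ⇒ p=92, q=11
i=5: a=2 ⇒ p=251, q=30
→ (251, 30).  Check: 251²=63001, 70·30²=63000, difference 1.
k=2:  x_2 = 251·251+70·30·30 = 126001,  y_2 = 251·30+30·251 = 15060
k=3:  x_3 = 251·126001+70·30·15060 = 63252251,  y_3 = 251·15060+30·126001 = 7560090
k=4:  x_4 = 251·63252251+70·30·7560090 = 31752504001,  y_4 = 251·7560090+30·63252251 = 3795150120

251 30
126001 15060
63252251 7560090
31752504001 3795150120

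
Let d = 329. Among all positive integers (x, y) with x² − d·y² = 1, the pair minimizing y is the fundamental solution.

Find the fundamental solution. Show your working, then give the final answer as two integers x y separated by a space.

2376415 131016

√329 → a₀=18, period (7,4,2,1,1,4,1,1,2,4,7,36); ℓ=12 even so k=11
step 0: (18, 1)  from 18·(1,0) + (0,1)
…
step 2: (526, 29)  from 4·(127,7) + (18,1)
step 3: (1179, 65)  from 2·(526,29) + (127,7)
step 4: (1705, 94)  from 1·(1179,65) + (526,29)
step 5: (2884, 159)  from 1·(1705,94) + (1179,65)
step 6: (13241, 730)  from 4·(2884,159) + (1705,94)
…
step 8: (29366, 1619)  from 1·(16125,889) + (13241,730)
step 9: (74857, 4127)  from 2·(29366,1619) + (16125,889)
step 10: (328794, 18127)  from 4·(74857,4127) + (29366,1619)
step 11: (2376415, 131016)  from 7·(328794,18127) + (74857,4127)
fundamental: x₁=2376415, y₁=131016  (since 5647348252225 − 329·17165192256 = 1)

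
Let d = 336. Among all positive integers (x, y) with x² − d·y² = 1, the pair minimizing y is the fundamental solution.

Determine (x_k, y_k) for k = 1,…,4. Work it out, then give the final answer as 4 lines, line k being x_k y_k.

55 3
6049 330
665335 36297
73180801 3992340

[18; 3,36] for √336; ℓ=2 ⇒ convergent index 1
k=0  a_k=18  p_k/q_k = 18/1
k=1  a_k=3  p_k/q_k = 55/3
(x₁, y₁) = (55, 3);  55² − 336·3² = 1 ✓
k=2:  x_2 = 55·55+336·3·3 = 6049,  y_2 = 55·3+3·55 = 330
k=3:  x_3 = 55·6049+336·3·330 = 665335,  y_3 = 55·330+3·6049 = 36297
k=4:  x_4 = 55·665335+336·3·36297 = 73180801,  y_4 = 55·36297+3·665335 = 3992340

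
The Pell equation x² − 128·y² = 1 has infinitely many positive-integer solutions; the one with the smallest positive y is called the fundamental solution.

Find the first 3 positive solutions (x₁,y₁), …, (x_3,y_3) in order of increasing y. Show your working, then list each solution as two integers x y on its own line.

[11; 3,5,3,22] for √128; ℓ=4 ⇒ convergent index 3
i=0: a=11 ⇒ p=11, q=1
i=1: a=3 ⇒ p=34, q=3
i=2: a=5 ⇒ p=181, q=16
i=3: a=3 ⇒ p=577, q=51
→ (577, 51).  Check: 577²=332929, 128·51²=332928, difference 1.
n=2: (577,51)∘(577,51) = (577·577+128·51·51, 577·51+51·577) = (665857,58854)
n=3: (665857,58854)∘(577,51) = (577·665857+128·51·58854, 577·58854+51·665857) = (768398401,67917465)

577 51
665857 58854
768398401 67917465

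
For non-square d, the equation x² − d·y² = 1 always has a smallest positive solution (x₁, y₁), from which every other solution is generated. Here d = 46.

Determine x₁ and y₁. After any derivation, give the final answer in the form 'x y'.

√46 → a₀=6, period (1,3,1,1,2,6,2,1,1,3,1,12); ℓ=12 even so k=11
i=0: a=6 ⇒ p=6, q=1
…
i=2: a=3 ⇒ p=27, q=4
i=3: a=1 ⇒ p=34, q=5
…
i=6: a=6 ⇒ p=997, q=147
i=7: a=2 ⇒ p=2150, q=317
…
i=10: a=3 ⇒ p=19038, q=2807
i=11: a=1 ⇒ p=24335, q=3588
→ (24335, 3588).  Check: 24335²=592192225, 46·3588²=592192224, difference 1.

24335 3588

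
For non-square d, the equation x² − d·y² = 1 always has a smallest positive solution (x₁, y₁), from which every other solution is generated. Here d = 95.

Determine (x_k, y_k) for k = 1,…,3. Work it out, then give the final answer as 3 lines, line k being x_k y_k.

√95 → a₀=9, period (1,2,1,18); ℓ=4 even so k=3
i=0: a=9 ⇒ p=9, q=1
i=1: a=1 ⇒ p=10, q=1
i=2: a=2 ⇒ p=29, q=3
i=3: a=1 ⇒ p=39, q=4
→ (39, 4).  Check: 39²=1521, 95·4²=1520, difference 1.
k=2:  x_2 = 39·39+95·4·4 = 3041,  y_2 = 39·4+4·39 = 312
k=3:  x_3 = 39·3041+95·4·312 = 237159,  y_3 = 39·312+4·3041 = 24332

39 4
3041 312
237159 24332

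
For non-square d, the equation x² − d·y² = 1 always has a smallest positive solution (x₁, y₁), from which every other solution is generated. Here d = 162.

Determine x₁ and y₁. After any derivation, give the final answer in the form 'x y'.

√162 = [12; 1,2,1,2,12,2,1,2,1,24, …], period ℓ=10 (even) → k=9
i=0: a=12 ⇒ p=12, q=1
…
i=2: a=2 ⇒ p=38, q=3
…
i=5: a=12 ⇒ p=1731, q=136
…
i=7: a=1 ⇒ p=5333, q=419
i=8: a=2 ⇒ p=14268, q=1121
i=9: a=1 ⇒ p=19601, q=1540
(x₁, y₁) = (19601, 1540);  19601² − 162·1540² = 1 ✓

19601 1540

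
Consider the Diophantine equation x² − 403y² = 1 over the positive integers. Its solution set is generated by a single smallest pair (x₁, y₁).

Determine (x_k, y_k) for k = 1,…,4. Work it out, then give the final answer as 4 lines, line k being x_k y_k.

669878 33369
897473069767 44706317964
1202394930058086974 59895557730143415
1610915821914004898868577 80245432842261314788776

√403 → a₀=20, period (13,2,1,3,1,3,1,2,13,40); ℓ=10 even so k=9
i=0: a=20 ⇒ p=20, q=1
…
i=6: a=3 ⇒ p=14213, q=708
i=7: a=1 ⇒ p=17967, q=895
i=8: a=2 ⇒ p=50147, q=2498
i=9: a=13 ⇒ p=669878, q=33369
(x₁, y₁) = (669878, 33369);  669878² − 403·33369² = 1 ✓
(x_2, y_2) = (669878·669878 + 403·33369·33369, 669878·33369 + 33369·669878) = (897473069767, 44706317964)
(x_3, y_3) = (669878·897473069767 + 403·33369·44706317964, 669878·44706317964 + 33369·897473069767) = (1202394930058086974, 59895557730143415)
(x_4, y_4) = (669878·1202394930058086974 + 403·33369·59895557730143415, 669878·59895557730143415 + 33369·1202394930058086974) = (1610915821914004898868577, 80245432842261314788776)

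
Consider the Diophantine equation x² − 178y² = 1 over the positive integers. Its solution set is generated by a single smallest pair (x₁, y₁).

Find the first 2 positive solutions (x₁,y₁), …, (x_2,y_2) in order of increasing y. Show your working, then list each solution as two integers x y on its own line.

[13; 2,1,12,1,2,26] for √178; ℓ=6 ⇒ convergent index 5
i=0: a=13 ⇒ p=13, q=1
…
i=4: a=1 ⇒ p=547, q=41
i=5: a=2 ⇒ p=1601, q=120
→ (1601, 120).  Check: 1601²=2563201, 178·120²=2563200, difference 1.
k=2:  x_2 = 1601·1601+178·120·120 = 5126401,  y_2 = 1601·120+120·1601 = 384240

1601 120
5126401 384240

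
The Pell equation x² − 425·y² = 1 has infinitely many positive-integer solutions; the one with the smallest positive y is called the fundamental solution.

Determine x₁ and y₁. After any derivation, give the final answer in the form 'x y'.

143649 6968

d=425: √d = [20; 1,1,1,1,1,1,40] (ℓ=7, odd), read p_13/q_13
step 0: (20, 1)  from 20·(1,0) + (0,1)
step 1: (21, 1)  from 1·(20,1) + (1,0)
…
step 3: (62, 3)  from 1·(41,2) + (21,1)
step 4: (103, 5)  from 1·(62,3) + (41,2)
…
step 6: (268, 13)  from 1·(165,8) + (103,5)
…
step 8: (11153, 541)  from 1·(10885,528) + (268,13)
…
step 11: (55229, 2679)  from 1·(33191,1610) + (22038,1069)
step 12: (88420, 4289)  from 1·(55229,2679) + (33191,1610)
step 13: (143649, 6968)  from 1·(88420,4289) + (55229,2679)
(x₁, y₁) = (143649, 6968);  143649² − 425·6968² = 1 ✓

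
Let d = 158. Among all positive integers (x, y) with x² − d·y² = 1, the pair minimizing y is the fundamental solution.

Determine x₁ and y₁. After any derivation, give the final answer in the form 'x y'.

√158 → a₀=12, period (1,1,3,12,3,1,1,24); ℓ=8 even so k=7
i=0: a=12 ⇒ p=12, q=1
i=1: a=1 ⇒ p=13, q=1
…
i=3: a=3 ⇒ p=88, q=7
i=4: a=12 ⇒ p=1081, q=86
…
i=6: a=1 ⇒ p=4412, q=351
i=7: a=1 ⇒ p=7743, q=616
fundamental: x₁=7743, y₁=616  (since 59954049 − 158·379456 = 1)

7743 616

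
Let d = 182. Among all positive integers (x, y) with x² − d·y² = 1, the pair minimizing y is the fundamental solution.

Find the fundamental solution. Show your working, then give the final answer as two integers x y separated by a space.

d=182: √d = [13; 2,26] (ℓ=2, even), read p_1/q_1
i=0: a=13 ⇒ p=13, q=1
i=1: a=2 ⇒ p=27, q=2
fundamental: x₁=27, y₁=2  (since 729 − 182·4 = 1)

27 2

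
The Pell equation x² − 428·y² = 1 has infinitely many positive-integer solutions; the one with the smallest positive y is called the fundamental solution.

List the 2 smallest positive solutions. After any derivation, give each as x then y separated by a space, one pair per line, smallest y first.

√428 → a₀=20, period (1,2,4,1,5,10,5,1,4,2,1,40); ℓ=12 even so k=11
a_0=20:  p_0=20·1+0=20,  q_0=20·0+1=1
a_1=1:  p_1=1·20+1=21,  q_1=1·1+0=1
a_2=2:  p_2=2·21+20=62,  q_2=2·1+1=3
…
a_4=1:  p_4=1·269+62=331,  q_4=1·13+3=16
a_5=5:  p_5=5·331+269=1924,  q_5=5·16+13=93
…
a_10=2:  p_10=2·577179+119350=1273708,  q_10=2·27899+5769=61567
a_11=1:  p_11=1·1273708+577179=1850887,  q_11=1·61567+27899=89466
fundamental: x₁=1850887, y₁=89466  (since 3425782686769 − 428·8004165156 = 1)
k=2:  x_2 = 1850887·1850887+428·89466·89466 = 6851565373537,  y_2 = 1850887·89466+89466·1850887 = 331182912684

1850887 89466
6851565373537 331182912684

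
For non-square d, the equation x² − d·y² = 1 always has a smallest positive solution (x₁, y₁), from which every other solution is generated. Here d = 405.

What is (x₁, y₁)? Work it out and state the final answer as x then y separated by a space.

√405 = [20; 8,40, …], period ℓ=2 (even) → k=1
i=0: a=20 ⇒ p=20, q=1
i=1: a=8 ⇒ p=161, q=8
(x₁, y₁) = (161, 8);  161² − 405·8² = 1 ✓

161 8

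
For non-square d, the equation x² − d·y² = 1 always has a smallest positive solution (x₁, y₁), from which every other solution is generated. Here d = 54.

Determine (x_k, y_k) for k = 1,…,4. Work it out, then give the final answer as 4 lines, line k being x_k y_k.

485 66
470449 64020
456335045 62099334
442644523201 60236289960

[7; 2,1,6,1,2,14] for √54; ℓ=6 ⇒ convergent index 5
step 0: (7, 1)  from 7·(1,0) + (0,1)
step 1: (15, 2)  from 2·(7,1) + (1,0)
step 2: (22, 3)  from 1·(15,2) + (7,1)
step 3: (147, 20)  from 6·(22,3) + (15,2)
step 4: (169, 23)  from 1·(147,20) + (22,3)
step 5: (485, 66)  from 2·(169,23) + (147,20)
(x₁, y₁) = (485, 66);  485² − 54·66² = 1 ✓
n=2: (485,66)∘(485,66) = (485·485+54·66·66, 485·66+66·485) = (470449,64020)
n=3: (470449,64020)∘(485,66) = (485·470449+54·66·64020, 485·64020+66·470449) = (456335045,62099334)
n=4: (456335045,62099334)∘(485,66) = (485·456335045+54·66·62099334, 485·62099334+66·456335045) = (442644523201,60236289960)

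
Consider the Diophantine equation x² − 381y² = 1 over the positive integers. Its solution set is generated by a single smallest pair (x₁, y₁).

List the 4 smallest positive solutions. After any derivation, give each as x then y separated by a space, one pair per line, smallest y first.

√381 = [19; 1,1,12,1,1,38, …], period ℓ=6 (even) → k=5
step 0: (19, 1)  from 19·(1,0) + (0,1)
step 1: (20, 1)  from 1·(19,1) + (1,0)
step 2: (39, 2)  from 1·(20,1) + (19,1)
…
step 4: (527, 27)  from 1·(488,25) + (39,2)
step 5: (1015, 52)  from 1·(527,27) + (488,25)
(x₁, y₁) = (1015, 52);  1015² − 381·52² = 1 ✓
n=2: (1015,52)∘(1015,52) = (1015·1015+381·52·52, 1015·52+52·1015) = (2060449,105560)
n=3: (2060449,105560)∘(1015,52) = (1015·2060449+381·52·105560, 1015·105560+52·2060449) = (4182710455,214286748)
n=4: (4182710455,214286748)∘(1015,52) = (1015·4182710455+381·52·214286748, 1015·214286748+52·4182710455) = (8490900163201,435001992880)

1015 52
2060449 105560
4182710455 214286748
8490900163201 435001992880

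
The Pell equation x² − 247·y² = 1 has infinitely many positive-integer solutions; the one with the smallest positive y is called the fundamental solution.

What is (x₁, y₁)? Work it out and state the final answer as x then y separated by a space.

85292 5427

d=247: √d = [15; 1,2,1,1,9,1,9,1,1,2,1,30] (ℓ=12, even), read p_11/q_11
k=0  a_k=15  p_k/q_k = 15/1
…
k=2  a_k=2  p_k/q_k = 47/3
k=3  a_k=1  p_k/q_k = 63/4
k=4  a_k=1  p_k/q_k = 110/7
k=5  a_k=9  p_k/q_k = 1053/67
k=6  a_k=1  p_k/q_k = 1163/74
…
k=9  a_k=1  p_k/q_k = 24203/1540
k=10  a_k=2  p_k/q_k = 61089/3887
k=11  a_k=1  p_k/q_k = 85292/5427
fundamental: x₁=85292, y₁=5427  (since 7274725264 − 247·29452329 = 1)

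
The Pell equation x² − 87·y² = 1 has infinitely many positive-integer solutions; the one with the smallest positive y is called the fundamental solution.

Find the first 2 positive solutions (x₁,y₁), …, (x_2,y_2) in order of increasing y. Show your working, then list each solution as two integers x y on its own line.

√87 → a₀=9, period (3,18); ℓ=2 even so k=1
i=0: a=9 ⇒ p=9, q=1
i=1: a=3 ⇒ p=28, q=3
→ (28, 3).  Check: 28²=784, 87·3²=783, difference 1.
(28+3√87)^2 = 1567 + 168√87

28 3
1567 168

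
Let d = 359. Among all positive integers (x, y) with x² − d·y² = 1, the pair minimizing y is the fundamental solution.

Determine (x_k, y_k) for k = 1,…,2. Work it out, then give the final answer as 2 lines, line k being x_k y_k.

360 19
259199 13680

√359 = [18; 1,17,1,36, …], period ℓ=4 (even) → k=3
k=0  a_k=18  p_k/q_k = 18/1
k=1  a_k=1  p_k/q_k = 19/1
k=2  a_k=17  p_k/q_k = 341/18
k=3  a_k=1  p_k/q_k = 360/19
(x₁, y₁) = (360, 19);  360² − 359·19² = 1 ✓
n=2: (360,19)∘(360,19) = (360·360+359·19·19, 360·19+19·360) = (259199,13680)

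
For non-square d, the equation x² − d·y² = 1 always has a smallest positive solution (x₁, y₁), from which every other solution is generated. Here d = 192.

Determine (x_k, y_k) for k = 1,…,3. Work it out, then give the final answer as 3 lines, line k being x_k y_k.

97 7
18817 1358
3650401 263445

√192 → a₀=13, period (1,5,1,26); ℓ=4 even so k=3
k=0  a_k=13  p_k/q_k = 13/1
k=1  a_k=1  p_k/q_k = 14/1
k=2  a_k=5  p_k/q_k = 83/6
k=3  a_k=1  p_k/q_k = 97/7
(x₁, y₁) = (97, 7);  97² − 192·7² = 1 ✓
n=2: (97,7)∘(97,7) = (97·97+192·7·7, 97·7+7·97) = (18817,1358)
n=3: (18817,1358)∘(97,7) = (97·18817+192·7·1358, 97·1358+7·18817) = (3650401,263445)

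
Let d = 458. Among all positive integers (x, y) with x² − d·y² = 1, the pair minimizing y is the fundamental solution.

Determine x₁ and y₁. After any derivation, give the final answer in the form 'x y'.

√458 = [21; 2,2,42, …], period ℓ=3 (odd) → k=5
k=0  a_k=21  p_k/q_k = 21/1
k=1  a_k=2  p_k/q_k = 43/2
…
k=3  a_k=42  p_k/q_k = 4537/212
k=4  a_k=2  p_k/q_k = 9181/429
k=5  a_k=2  p_k/q_k = 22899/1070
(x₁, y₁) = (22899, 1070);  22899² − 458·1070² = 1 ✓

22899 1070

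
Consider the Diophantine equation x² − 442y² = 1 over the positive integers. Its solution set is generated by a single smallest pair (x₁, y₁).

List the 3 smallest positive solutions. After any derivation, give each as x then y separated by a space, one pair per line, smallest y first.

883 42
1559377 74172
2753858899 130987710

√442 → a₀=21, period (42); ℓ=1 odd so k=1
a_0=21:  p_0=21·1+0=21,  q_0=21·0+1=1
a_1=42:  p_1=42·21+1=883,  q_1=42·1+0=42
(x₁, y₁) = (883, 42);  883² − 442·42² = 1 ✓
(x_2, y_2) = (883·883 + 442·42·42, 883·42 + 42·883) = (1559377, 74172)
(x_3, y_3) = (883·1559377 + 442·42·74172, 883·74172 + 42·1559377) = (2753858899, 130987710)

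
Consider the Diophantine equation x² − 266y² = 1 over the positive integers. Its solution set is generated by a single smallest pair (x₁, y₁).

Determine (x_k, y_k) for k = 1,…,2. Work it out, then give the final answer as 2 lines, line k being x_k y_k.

685 42
938449 57540

d=266: √d = [16; 3,4,3,32] (ℓ=4, even), read p_3/q_3
a_0=16:  p_0=16·1+0=16,  q_0=16·0+1=1
a_1=3:  p_1=3·16+1=49,  q_1=3·1+0=3
a_2=4:  p_2=4·49+16=212,  q_2=4·3+1=13
a_3=3:  p_3=3·212+49=685,  q_3=3·13+3=42
→ (685, 42).  Check: 685²=469225, 266·42²=469224, difference 1.
n=2: (685,42)∘(685,42) = (685·685+266·42·42, 685·42+42·685) = (938449,57540)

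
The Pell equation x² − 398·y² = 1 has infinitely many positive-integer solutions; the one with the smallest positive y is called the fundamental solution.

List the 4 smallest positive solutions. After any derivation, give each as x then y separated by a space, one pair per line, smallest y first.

[19; 1,18,1,38] for √398; ℓ=4 ⇒ convergent index 3
step 0: (19, 1)  from 19·(1,0) + (0,1)
…
step 2: (379, 19)  from 18·(20,1) + (19,1)
step 3: (399, 20)  from 1·(379,19) + (20,1)
(x₁, y₁) = (399, 20);  399² − 398·20² = 1 ✓
n=2: (399,20)∘(399,20) = (399·399+398·20·20, 399·20+20·399) = (318401,15960)
n=3: (318401,15960)∘(399,20) = (399·318401+398·20·15960, 399·15960+20·318401) = (254083599,12736060)
n=4: (254083599,12736060)∘(399,20) = (399·254083599+398·20·12736060, 399·12736060+20·254083599) = (202758393601,10163359920)

399 20
318401 15960
254083599 12736060
202758393601 10163359920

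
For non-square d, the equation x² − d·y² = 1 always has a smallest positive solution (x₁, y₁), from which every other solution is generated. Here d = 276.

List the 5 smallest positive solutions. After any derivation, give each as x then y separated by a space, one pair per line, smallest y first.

7775 468
120901249 7277400
1880014414175 113163569532
29234224019520001 1759693498945200
454592181623521601375 27363233795434290468

√276 = [16; 1,1,1,1,2,2,2,1,1,1,1,32, …], period ℓ=12 (even) → k=11
step 0: (16, 1)  from 16·(1,0) + (0,1)
step 1: (17, 1)  from 1·(16,1) + (1,0)
…
step 6: (515, 31)  from 2·(216,13) + (83,5)
…
step 10: (4768, 287)  from 1·(3007,181) + (1761,106)
step 11: (7775, 468)  from 1·(4768,287) + (3007,181)
fundamental: x₁=7775, y₁=468  (since 60450625 − 276·219024 = 1)
k=2:  x_2 = 7775·7775+276·468·468 = 120901249,  y_2 = 7775·468+468·7775 = 7277400
k=3:  x_3 = 7775·120901249+276·468·7277400 = 1880014414175,  y_3 = 7775·7277400+468·120901249 = 113163569532
k=4:  x_4 = 7775·1880014414175+276·468·113163569532 = 29234224019520001,  y_4 = 7775·113163569532+468·1880014414175 = 1759693498945200
k=5:  x_5 = 7775·29234224019520001+276·468·1759693498945200 = 454592181623521601375,  y_5 = 7775·1759693498945200+468·29234224019520001 = 27363233795434290468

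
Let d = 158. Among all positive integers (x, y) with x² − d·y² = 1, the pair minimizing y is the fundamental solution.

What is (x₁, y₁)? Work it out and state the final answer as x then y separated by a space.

7743 616

d=158: √d = [12; 1,1,3,12,3,1,1,24] (ℓ=8, even), read p_7/q_7
i=0: a=12 ⇒ p=12, q=1
…
i=2: a=1 ⇒ p=25, q=2
i=3: a=3 ⇒ p=88, q=7
…
i=6: a=1 ⇒ p=4412, q=351
i=7: a=1 ⇒ p=7743, q=616
fundamental: x₁=7743, y₁=616  (since 59954049 − 158·379456 = 1)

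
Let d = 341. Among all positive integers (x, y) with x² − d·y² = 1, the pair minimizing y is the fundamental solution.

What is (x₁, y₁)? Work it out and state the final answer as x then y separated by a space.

√341 = [18; 2,6,1,8,2,…,6,2,36, …], period ℓ=14 (even) → k=13
i=0: a=18 ⇒ p=18, q=1
…
i=2: a=6 ⇒ p=240, q=13
i=3: a=1 ⇒ p=277, q=15
i=4: a=8 ⇒ p=2456, q=133
i=5: a=2 ⇒ p=5189, q=281
…
i=7: a=2 ⇒ p=20479, q=1109
i=8: a=1 ⇒ p=28124, q=1523
i=9: a=2 ⇒ p=76727, q=4155
…
i=12: a=6 ⇒ p=4953942, q=268271
i=13: a=2 ⇒ p=10626551, q=575460
fundamental: x₁=10626551, y₁=575460  (since 112923586155601 − 341·331154211600 = 1)

10626551 575460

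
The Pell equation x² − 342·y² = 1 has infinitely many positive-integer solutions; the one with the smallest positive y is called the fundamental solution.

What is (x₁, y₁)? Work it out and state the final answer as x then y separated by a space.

√342 = [18; 2,36, …], period ℓ=2 (even) → k=1
i=0: a=18 ⇒ p=18, q=1
i=1: a=2 ⇒ p=37, q=2
(x₁, y₁) = (37, 2);  37² − 342·2² = 1 ✓

37 2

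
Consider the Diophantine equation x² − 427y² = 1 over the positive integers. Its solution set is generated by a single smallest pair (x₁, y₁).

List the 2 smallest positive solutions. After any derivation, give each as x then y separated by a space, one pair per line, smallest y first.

d=427: √d = [20; 1,1,1,40] (ℓ=4, even), read p_3/q_3
k=0  a_k=20  p_k/q_k = 20/1
…
k=2  a_k=1  p_k/q_k = 41/2
k=3  a_k=1  p_k/q_k = 62/3
(x₁, y₁) = (62, 3);  62² − 427·3² = 1 ✓
n=2: (62,3)∘(62,3) = (62·62+427·3·3, 62·3+3·62) = (7687,372)

62 3
7687 372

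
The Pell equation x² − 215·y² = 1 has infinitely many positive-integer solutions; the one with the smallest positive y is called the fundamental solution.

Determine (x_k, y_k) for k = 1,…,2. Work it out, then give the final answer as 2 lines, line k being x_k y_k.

44 3
3871 264

d=215: √d = [14; 1,1,1,28] (ℓ=4, even), read p_3/q_3
k=0  a_k=14  p_k/q_k = 14/1
k=1  a_k=1  p_k/q_k = 15/1
k=2  a_k=1  p_k/q_k = 29/2
k=3  a_k=1  p_k/q_k = 44/3
→ (44, 3).  Check: 44²=1936, 215·3²=1935, difference 1.
k=2:  x_2 = 44·44+215·3·3 = 3871,  y_2 = 44·3+3·44 = 264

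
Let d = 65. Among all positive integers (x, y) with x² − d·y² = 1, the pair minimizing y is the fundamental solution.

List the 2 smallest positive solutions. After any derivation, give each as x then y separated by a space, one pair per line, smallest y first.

√65 → a₀=8, period (16); ℓ=1 odd so k=1
step 0: (8, 1)  from 8·(1,0) + (0,1)
step 1: (129, 16)  from 16·(8,1) + (1,0)
→ (129, 16).  Check: 129²=16641, 65·16²=16640, difference 1.
(x_2, y_2) = (129·129 + 65·16·16, 129·16 + 16·129) = (33281, 4128)

129 16
33281 4128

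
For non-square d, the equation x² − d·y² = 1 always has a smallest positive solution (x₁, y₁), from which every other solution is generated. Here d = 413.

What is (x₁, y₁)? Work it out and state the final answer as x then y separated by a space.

113399 5580

[20; 3,9,1,4,1,9,3,40] for √413; ℓ=8 ⇒ convergent index 7
i=0: a=20 ⇒ p=20, q=1
…
i=2: a=9 ⇒ p=569, q=28
…
i=4: a=4 ⇒ p=3089, q=152
…
i=6: a=9 ⇒ p=36560, q=1799
i=7: a=3 ⇒ p=113399, q=5580
→ (113399, 5580).  Check: 113399²=12859333201, 413·5580²=12859333200, difference 1.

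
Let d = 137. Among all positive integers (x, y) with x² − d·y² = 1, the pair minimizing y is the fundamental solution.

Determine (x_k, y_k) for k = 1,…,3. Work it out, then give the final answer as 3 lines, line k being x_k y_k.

d=137: √d = [11; 1,2,2,1,1,2,2,1,22] (ℓ=9, odd), read p_17/q_17
a_0=11:  p_0=11·1+0=11,  q_0=11·0+1=1
a_1=1:  p_1=1·11+1=12,  q_1=1·1+0=1
a_2=2:  p_2=2·12+11=35,  q_2=2·1+1=3
a_3=2:  p_3=2·35+12=82,  q_3=2·3+1=7
a_4=1:  p_4=1·82+35=117,  q_4=1·7+3=10
a_5=1:  p_5=1·117+82=199,  q_5=1·10+7=17
…
a_7=2:  p_7=2·515+199=1229,  q_7=2·44+17=105
a_8=1:  p_8=1·1229+515=1744,  q_8=1·105+44=149
…
a_10=1:  p_10=1·39597+1744=41341,  q_10=1·3383+149=3532
…
a_12=2:  p_12=2·122279+41341=285899,  q_12=2·10447+3532=24426
a_13=1:  p_13=1·285899+122279=408178,  q_13=1·24426+10447=34873
a_14=1:  p_14=1·408178+285899=694077,  q_14=1·34873+24426=59299
a_15=2:  p_15=2·694077+408178=1796332,  q_15=2·59299+34873=153471
a_16=2:  p_16=2·1796332+694077=4286741,  q_16=2·153471+59299=366241
a_17=1:  p_17=1·4286741+1796332=6083073,  q_17=1·366241+153471=519712
→ (6083073, 519712).  Check: 6083073²=37003777123329, 137·519712²=37003777123328, difference 1.
(x_2, y_2) = (6083073·6083073 + 137·519712·519712, 6083073·519712 + 519712·6083073) = (74007554246657, 6322892069952)
(x_3, y_3) = (6083073·74007554246657 + 137·519712·6322892069952, 6083073·6322892069952 + 519712·74007554246657) = (900386710067742990849, 76925228065277725280)

6083073 519712
74007554246657 6322892069952
900386710067742990849 76925228065277725280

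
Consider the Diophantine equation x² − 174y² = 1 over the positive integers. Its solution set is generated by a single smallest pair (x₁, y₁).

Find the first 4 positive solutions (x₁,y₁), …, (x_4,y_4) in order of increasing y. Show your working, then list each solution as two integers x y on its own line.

1451 110
4210801 319220
12219743051 926376330
35461690123201 2688343790440

[13; 5,4,5,26] for √174; ℓ=4 ⇒ convergent index 3
k=0  a_k=13  p_k/q_k = 13/1
k=1  a_k=5  p_k/q_k = 66/5
k=2  a_k=4  p_k/q_k = 277/21
k=3  a_k=5  p_k/q_k = 1451/110
fundamental: x₁=1451, y₁=110  (since 2105401 − 174·12100 = 1)
(x_2, y_2) = (1451·1451 + 174·110·110, 1451·110 + 110·1451) = (4210801, 319220)
(x_3, y_3) = (1451·4210801 + 174·110·319220, 1451·319220 + 110·4210801) = (12219743051, 926376330)
(x_4, y_4) = (1451·12219743051 + 174·110·926376330, 1451·926376330 + 110·12219743051) = (35461690123201, 2688343790440)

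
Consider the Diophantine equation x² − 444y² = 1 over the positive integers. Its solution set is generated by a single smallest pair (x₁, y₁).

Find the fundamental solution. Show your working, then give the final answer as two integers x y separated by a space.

295 14

√444 → a₀=21, period (14,42); ℓ=2 even so k=1
a_0=21:  p_0=21·1+0=21,  q_0=21·0+1=1
a_1=14:  p_1=14·21+1=295,  q_1=14·1+0=14
fundamental: x₁=295, y₁=14  (since 87025 − 444·196 = 1)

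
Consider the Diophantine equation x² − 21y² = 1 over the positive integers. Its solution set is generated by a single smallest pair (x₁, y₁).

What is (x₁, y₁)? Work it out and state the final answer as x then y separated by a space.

√21 = [4; 1,1,2,1,1,8, …], period ℓ=6 (even) → k=5
step 0: (4, 1)  from 4·(1,0) + (0,1)
step 1: (5, 1)  from 1·(4,1) + (1,0)
step 2: (9, 2)  from 1·(5,1) + (4,1)
…
step 4: (32, 7)  from 1·(23,5) + (9,2)
step 5: (55, 12)  from 1·(32,7) + (23,5)
(x₁, y₁) = (55, 12);  55² − 21·12² = 1 ✓

55 12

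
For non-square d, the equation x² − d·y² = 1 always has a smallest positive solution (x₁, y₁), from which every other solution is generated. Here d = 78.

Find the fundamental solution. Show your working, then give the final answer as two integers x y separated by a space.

53 6

d=78: √d = [8; 1,4,1,16] (ℓ=4, even), read p_3/q_3
a_0=8:  p_0=8·1+0=8,  q_0=8·0+1=1
…
a_2=4:  p_2=4·9+8=44,  q_2=4·1+1=5
a_3=1:  p_3=1·44+9=53,  q_3=1·5+1=6
→ (53, 6).  Check: 53²=2809, 78·6²=2808, difference 1.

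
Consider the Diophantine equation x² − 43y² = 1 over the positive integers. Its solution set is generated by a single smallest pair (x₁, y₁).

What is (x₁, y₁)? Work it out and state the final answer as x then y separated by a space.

3482 531

√43 → a₀=6, period (1,1,3,1,5,1,3,1,1,12); ℓ=10 even so k=9
step 0: (6, 1)  from 6·(1,0) + (0,1)
…
step 2: (13, 2)  from 1·(7,1) + (6,1)
…
step 4: (59, 9)  from 1·(46,7) + (13,2)
step 5: (341, 52)  from 5·(59,9) + (46,7)
…
step 8: (1941, 296)  from 1·(1541,235) + (400,61)
step 9: (3482, 531)  from 1·(1941,296) + (1541,235)
fundamental: x₁=3482, y₁=531  (since 12124324 − 43·281961 = 1)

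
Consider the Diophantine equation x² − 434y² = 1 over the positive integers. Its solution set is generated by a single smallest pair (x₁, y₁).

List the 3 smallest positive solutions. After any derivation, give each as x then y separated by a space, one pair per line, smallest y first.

√434 = [20; 1,4,1,40, …], period ℓ=4 (even) → k=3
k=0  a_k=20  p_k/q_k = 20/1
k=1  a_k=1  p_k/q_k = 21/1
k=2  a_k=4  p_k/q_k = 104/5
k=3  a_k=1  p_k/q_k = 125/6
fundamental: x₁=125, y₁=6  (since 15625 − 434·36 = 1)
n=2: (125,6)∘(125,6) = (125·125+434·6·6, 125·6+6·125) = (31249,1500)
n=3: (31249,1500)∘(125,6) = (125·31249+434·6·1500, 125·1500+6·31249) = (7812125,374994)

125 6
31249 1500
7812125 374994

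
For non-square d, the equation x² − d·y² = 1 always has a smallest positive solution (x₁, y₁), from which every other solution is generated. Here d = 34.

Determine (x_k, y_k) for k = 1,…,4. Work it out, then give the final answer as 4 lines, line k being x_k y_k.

√34 = [5; 1,4,1,10, …], period ℓ=4 (even) → k=3
i=0: a=5 ⇒ p=5, q=1
i=1: a=1 ⇒ p=6, q=1
i=2: a=4 ⇒ p=29, q=5
i=3: a=1 ⇒ p=35, q=6
→ (35, 6).  Check: 35²=1225, 34·6²=1224, difference 1.
(35+6√34)^2 = 2449 + 420√34
(35+6√34)^3 = 171395 + 29394√34
(35+6√34)^4 = 11995201 + 2057160√34

35 6
2449 420
171395 29394
11995201 2057160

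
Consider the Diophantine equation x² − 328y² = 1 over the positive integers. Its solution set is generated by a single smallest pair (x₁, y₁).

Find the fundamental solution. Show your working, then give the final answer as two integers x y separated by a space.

163 9

√328 → a₀=18, period (9,36); ℓ=2 even so k=1
step 0: (18, 1)  from 18·(1,0) + (0,1)
step 1: (163, 9)  from 9·(18,1) + (1,0)
(x₁, y₁) = (163, 9);  163² − 328·9² = 1 ✓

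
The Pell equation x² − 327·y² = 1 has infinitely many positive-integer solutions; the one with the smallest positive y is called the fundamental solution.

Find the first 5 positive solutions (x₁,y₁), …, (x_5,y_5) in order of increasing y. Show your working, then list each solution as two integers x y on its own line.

217 12
94177 5208
40872601 2260260
17738614657 980947632
7698517888537 425729012028

[18; 12,36] for √327; ℓ=2 ⇒ convergent index 1
k=0  a_k=18  p_k/q_k = 18/1
k=1  a_k=12  p_k/q_k = 217/12
→ (217, 12).  Check: 217²=47089, 327·12²=47088, difference 1.
n=2: (217,12)∘(217,12) = (217·217+327·12·12, 217·12+12·217) = (94177,5208)
n=3: (94177,5208)∘(217,12) = (217·94177+327·12·5208, 217·5208+12·94177) = (40872601,2260260)
n=4: (40872601,2260260)∘(217,12) = (217·40872601+327·12·2260260, 217·2260260+12·40872601) = (17738614657,980947632)
n=5: (17738614657,980947632)∘(217,12) = (217·17738614657+327·12·980947632, 217·980947632+12·17738614657) = (7698517888537,425729012028)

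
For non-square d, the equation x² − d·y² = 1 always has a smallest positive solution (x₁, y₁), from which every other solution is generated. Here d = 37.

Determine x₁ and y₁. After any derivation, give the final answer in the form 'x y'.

73 12

d=37: √d = [6; 12] (ℓ=1, odd), read p_1/q_1
step 0: (6, 1)  from 6·(1,0) + (0,1)
step 1: (73, 12)  from 12·(6,1) + (1,0)
fundamental: x₁=73, y₁=12  (since 5329 − 37·144 = 1)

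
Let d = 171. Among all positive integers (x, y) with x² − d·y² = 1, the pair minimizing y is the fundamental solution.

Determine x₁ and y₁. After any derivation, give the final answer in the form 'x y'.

170 13

√171 → a₀=13, period (13,26); ℓ=2 even so k=1
i=0: a=13 ⇒ p=13, q=1
i=1: a=13 ⇒ p=170, q=13
fundamental: x₁=170, y₁=13  (since 28900 − 171·169 = 1)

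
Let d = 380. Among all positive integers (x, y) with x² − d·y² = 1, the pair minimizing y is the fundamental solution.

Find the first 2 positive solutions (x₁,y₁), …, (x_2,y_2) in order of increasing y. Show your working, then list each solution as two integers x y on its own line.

39 2
3041 156

d=380: √d = [19; 2,38] (ℓ=2, even), read p_1/q_1
k=0  a_k=19  p_k/q_k = 19/1
k=1  a_k=2  p_k/q_k = 39/2
→ (39, 2).  Check: 39²=1521, 380·2²=1520, difference 1.
(x_2, y_2) = (39·39 + 380·2·2, 39·2 + 2·39) = (3041, 156)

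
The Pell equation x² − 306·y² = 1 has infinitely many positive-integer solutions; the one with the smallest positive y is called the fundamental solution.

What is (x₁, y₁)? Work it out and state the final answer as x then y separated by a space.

d=306: √d = [17; 2,34] (ℓ=2, even), read p_1/q_1
step 0: (17, 1)  from 17·(1,0) + (0,1)
step 1: (35, 2)  from 2·(17,1) + (1,0)
→ (35, 2).  Check: 35²=1225, 306·2²=1224, difference 1.

35 2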